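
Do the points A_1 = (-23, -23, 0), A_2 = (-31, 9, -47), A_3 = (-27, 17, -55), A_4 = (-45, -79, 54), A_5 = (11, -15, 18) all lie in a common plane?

The plane through A_1, A_2, A_3 has normal n = A_1A_2 × A_1A_3 = (120, -252, -192) and equation n·P = 3036.
Checking the remaining points: n·A_4 = 4140, n·A_5 = 1644.
Since n·A_4 = 4140 ≠ 3036, A_4 is off the plane and the points are not all coplanar.

No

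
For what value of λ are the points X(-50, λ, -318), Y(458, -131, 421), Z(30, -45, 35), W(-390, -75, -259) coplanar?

350

Coplanarity ⇔ det[XY; XZ; XW] = 0.
Expanding, this is linear in λ: (-36288)λ + (12700800) = 0.
So λ = 350.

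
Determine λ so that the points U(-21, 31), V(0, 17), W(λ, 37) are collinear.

-30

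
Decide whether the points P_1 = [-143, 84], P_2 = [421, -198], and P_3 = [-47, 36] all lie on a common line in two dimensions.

P_1P_2 = (564, -282), P_1P_3 = (96, -48).
det[P_1P_2; P_1P_3] = (564)(-48) − (-282)(96) = 0.
The determinant is zero, so the points are collinear.

Yes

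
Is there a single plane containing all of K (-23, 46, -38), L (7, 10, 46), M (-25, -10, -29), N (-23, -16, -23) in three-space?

A normal to the plane through K, L, M is n = KL × KM = (4380, -438, -1752).
The plane has equation n·P = -54312. For N: n·N = -53436.
-53436 ≠ -54312, so N is off the plane.

No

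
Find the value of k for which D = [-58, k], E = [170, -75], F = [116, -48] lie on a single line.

The three points are collinear iff det[DE; DF] = 0.
This determinant is linear in k: (-54)k + (2106) = 0, so k = 39.

39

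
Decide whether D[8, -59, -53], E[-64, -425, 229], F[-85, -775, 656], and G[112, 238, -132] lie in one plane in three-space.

Yes

A normal to the plane through D, E, F is n = DE × DF = (-57582, 24822, 17514).
The plane has equation n·P = -2853396. For G: n·G = -2853396.
Equal, so G lies in the plane and all four are coplanar.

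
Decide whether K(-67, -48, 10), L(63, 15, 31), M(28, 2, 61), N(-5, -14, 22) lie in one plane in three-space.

No

With K as base: KL = (130, 63, 21), KM = (95, 50, 51), KN = (62, 34, 12).
KM × KN = (-1134, 2022, 130).
KL · (KM × KN) = -17304.
Since -17304 ≠ 0, the four points are not coplanar.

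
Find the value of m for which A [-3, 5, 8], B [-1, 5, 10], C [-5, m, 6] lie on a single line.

5

Collinearity requires AB × AC = 0; each component is linear in m.
The x-component gives (-2)m + (10) = 0, so m = 5.
The remaining components then also vanish.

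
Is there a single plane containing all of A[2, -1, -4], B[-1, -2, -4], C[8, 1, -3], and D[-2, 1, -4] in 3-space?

No

A normal to the plane through A, B, C is n = AB × AC = (-1, 3, 0).
The plane has equation n·P = -5. For D: n·D = 5.
5 ≠ -5, so D is off the plane.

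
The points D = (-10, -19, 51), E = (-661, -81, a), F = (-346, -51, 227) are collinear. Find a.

392

Direction DF = (-336, -32, 176). From the x-coordinate of E, the parameter along the line is τ = (-661 − (-10))/(-336) = 31/16.
Then a = 51 + 31/16·(176) = 392.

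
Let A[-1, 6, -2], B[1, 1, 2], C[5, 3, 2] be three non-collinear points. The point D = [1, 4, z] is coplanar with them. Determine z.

0

A normal to the plane is n = AB × AC = (-8, 16, 24).
D lies in the plane iff n · AD = 0.
This gives (24)z + (0) = 0, so z = 0.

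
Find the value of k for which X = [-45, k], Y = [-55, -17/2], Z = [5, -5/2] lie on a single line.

The three points are collinear iff det[XY; XZ] = 0.
This determinant is linear in k: (60)k + (450) = 0, so k = -15/2.

-15/2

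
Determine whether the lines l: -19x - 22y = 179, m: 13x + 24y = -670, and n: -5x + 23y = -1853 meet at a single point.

No

Intersecting l and m: solving the 2×2 system gives (x, y) = (5222/85, -10403/170).
Substitute into n: (-5)(5222/85) + (23)(-10403/170) = -291489/170.
But n requires -1853 ≠ -291489/170, so the three lines have no common point.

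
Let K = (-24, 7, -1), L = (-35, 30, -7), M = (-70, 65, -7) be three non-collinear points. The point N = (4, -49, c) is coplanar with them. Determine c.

13

Coplanarity requires KL · (KM × KN) = 0.
KL = (-11, 23, -6), KM = (-46, 58, -6); the triple product is linear in c with coefficient 420 and constant term -5460.
Setting it to zero: c = 13.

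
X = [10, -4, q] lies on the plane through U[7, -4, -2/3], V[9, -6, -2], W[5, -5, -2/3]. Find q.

-4/3

A normal to the plane is n = UV × UW = (-4/3, 8/3, -6).
X lies in the plane iff n · UX = 0.
This gives (-6)q + (-8) = 0, so q = -4/3.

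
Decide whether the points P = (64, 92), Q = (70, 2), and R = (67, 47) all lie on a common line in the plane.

Yes

PQ = (6, -90), PR = (3, -45).
det[PQ; PR] = (6)(-45) − (-90)(3) = 0.
The determinant is zero, so the points are collinear.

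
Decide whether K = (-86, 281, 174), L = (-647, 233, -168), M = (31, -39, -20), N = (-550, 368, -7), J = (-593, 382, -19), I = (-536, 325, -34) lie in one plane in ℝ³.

Yes

The plane through K, L, M has normal n = KL × KM = (-100128, -148848, 185136) and equation n·P = -1001616.
Checking the remaining points: n·N = -1001616, n·J = -1001616, n·I = -1001616.
All equal -1001616, so all 6 points lie in one plane.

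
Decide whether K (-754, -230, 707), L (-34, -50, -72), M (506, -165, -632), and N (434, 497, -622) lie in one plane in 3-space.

With K as base: KL = (720, 180, -779), KM = (1260, 65, -1339), KN = (1188, 727, -1329).
KM × KN = (887068, 83808, 838800).
KL · (KM × KN) = 349200.
Since 349200 ≠ 0, the four points are not coplanar.

No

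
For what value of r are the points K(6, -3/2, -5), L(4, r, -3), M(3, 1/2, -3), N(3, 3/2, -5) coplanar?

-1/2

The points are coplanar iff KL · (KM × KN) = 0.
Expanding, this is linear in r: (-6)r + (-3) = 0.
So r = -1/2.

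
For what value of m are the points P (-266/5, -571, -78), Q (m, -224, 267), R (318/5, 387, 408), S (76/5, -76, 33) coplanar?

The points are coplanar iff PQ · (PR × PS) = 0.
Expanding, this is linear in m: (-134232)m + (-13825896/5) = 0.
So m = -103/5.

-103/5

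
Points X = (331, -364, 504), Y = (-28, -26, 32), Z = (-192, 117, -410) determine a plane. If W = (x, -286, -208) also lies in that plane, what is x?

218

The plane through X, Y, Z has equation −81900x − 81270y + 4095z = 4537260.
Substituting W: (-81900)x + (22391460) = 4537260, so x = 218.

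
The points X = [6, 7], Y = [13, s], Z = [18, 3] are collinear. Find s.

14/3

Collinearity: (Y − X) must be parallel to (Z − X) = (12, -4).
Cross-multiplying the components: (s − 7)·(12) = (7)·(-4).
Solving gives s = 14/3.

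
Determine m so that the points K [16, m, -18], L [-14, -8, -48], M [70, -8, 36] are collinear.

Direction LM = (84, 0, 84). From the x-coordinate of K, the parameter along the line is τ = (16 − (-14))/84 = 5/14.
Then m = (-8) + 5/14·(0) = -8.

-8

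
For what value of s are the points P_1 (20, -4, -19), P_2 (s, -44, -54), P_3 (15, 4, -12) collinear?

45

Collinearity requires P_1P_2 × P_1P_3 = 0; each component is linear in s.
The y-component gives (-7)s + (315) = 0, so s = 45.
The remaining components then also vanish.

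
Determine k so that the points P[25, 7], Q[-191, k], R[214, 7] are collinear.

7

Collinearity: (Q − P) must be parallel to (R − P) = (189, 0).
Cross-multiplying the components: (k − 7)·(189) = (-216)·(0).
Solving gives k = 7.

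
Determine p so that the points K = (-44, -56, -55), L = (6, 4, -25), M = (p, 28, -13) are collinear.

26

Collinearity requires KL × KM = 0; each component is linear in p.
The y-component gives (30)p + (-780) = 0, so p = 26.
The remaining components then also vanish.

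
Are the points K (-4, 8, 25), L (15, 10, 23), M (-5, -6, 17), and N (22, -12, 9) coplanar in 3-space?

With K as base: KL = (19, 2, -2), KM = (-1, -14, -8), KN = (26, -20, -16).
KM × KN = (64, -224, 384).
KL · (KM × KN) = 0.
The scalar triple product vanishes, so the four points are coplanar.

Yes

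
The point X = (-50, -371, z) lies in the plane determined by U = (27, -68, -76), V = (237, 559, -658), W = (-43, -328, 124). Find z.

146

Coplanarity requires UV · (UW × UX) = 0.
UV = (210, 627, -582), UW = (-70, -260, 200); the triple product is linear in z with coefficient -10710 and constant term 1563660.
Setting it to zero: z = 146.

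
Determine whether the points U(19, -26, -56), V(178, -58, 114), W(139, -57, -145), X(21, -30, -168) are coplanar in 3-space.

Yes

A normal to the plane through U, V, W is n = UV × UW = (8118, 34551, -1089).
The plane has equation n·P = -683100. For X: n·X = -683100.
Equal, so X lies in the plane and all four are coplanar.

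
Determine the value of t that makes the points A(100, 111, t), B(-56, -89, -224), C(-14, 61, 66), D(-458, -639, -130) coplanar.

-304

Coplanarity ⇔ det[AB; AC; AD] = 0.
Expanding, this is linear in t: (-37200)t + (-11308800) = 0.
So t = -304.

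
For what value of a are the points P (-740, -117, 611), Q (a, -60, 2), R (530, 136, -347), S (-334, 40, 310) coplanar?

Normal to plane PRS: n = (74253, -6678, 96672); plane equation n·X = 4900698.
Requiring n·Q = 4900698: (74253)a + (594024) = 4900698.
So a = 58.

58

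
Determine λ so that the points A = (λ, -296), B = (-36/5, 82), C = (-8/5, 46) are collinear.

Collinearity: (A − B) must be parallel to (C − B) = (28/5, -36).
Cross-multiplying the components: (λ − (-36/5))·(-36) = (-378)·(28/5).
Solving gives λ = 258/5.

258/5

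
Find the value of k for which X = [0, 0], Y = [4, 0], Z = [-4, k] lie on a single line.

Collinearity: (Z − X) must be parallel to (Y − X) = (4, 0).
Cross-multiplying the components: (k − 0)·(4) = (-4)·(0).
Solving gives k = 0.

0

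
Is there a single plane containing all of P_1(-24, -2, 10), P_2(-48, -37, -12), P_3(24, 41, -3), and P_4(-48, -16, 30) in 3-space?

No

A normal to the plane through P_1, P_2, P_3 is n = P_1P_2 × P_1P_3 = (1401, -1368, 648).
The plane has equation n·P = -24408. For P_4: n·P_4 = -25920.
-25920 ≠ -24408, so P_4 is off the plane.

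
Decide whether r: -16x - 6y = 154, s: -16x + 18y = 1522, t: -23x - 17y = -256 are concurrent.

Yes

The three lines meet at one point iff the augmented coefficient matrix [aᵢ bᵢ cᵢ] has rank < 3, i.e. its determinant vanishes.
Here the determinant is 0.
It vanishes, so the lines are concurrent at (-31, 57).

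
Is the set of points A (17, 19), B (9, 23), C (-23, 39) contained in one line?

AB = (-8, 4), AC = (-40, 20).
Twice the signed area of △ABC is (-8)(20) − (4)(-40) = 0.
The triangle is degenerate (zero area), so the points are collinear.

Yes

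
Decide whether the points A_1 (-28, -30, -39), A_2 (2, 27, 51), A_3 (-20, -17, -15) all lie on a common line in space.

A_1A_2 = (30, 57, 90), A_1A_3 = (8, 13, 24).
A_1A_2 × A_1A_3 = (198, 0, -66).
The cross product is nonzero, so the points do not lie on one line.

No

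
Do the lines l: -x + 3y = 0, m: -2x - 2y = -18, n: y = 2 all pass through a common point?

No

Intersecting l and m: solving the 2×2 system gives (x, y) = (27/4, 9/4).
Substitute into n: (0)(27/4) + (1)(9/4) = 9/4.
But n requires 2 ≠ 9/4, so the three lines have no common point.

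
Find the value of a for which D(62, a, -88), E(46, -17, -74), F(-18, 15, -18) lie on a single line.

-25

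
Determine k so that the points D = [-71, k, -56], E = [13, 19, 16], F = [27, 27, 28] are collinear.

-29

Direction EF = (14, 8, 12). From the x-coordinate of D, the parameter along the line is τ = (-71 − 13)/14 = -6.
Then k = 19 + (-6)·(8) = -29.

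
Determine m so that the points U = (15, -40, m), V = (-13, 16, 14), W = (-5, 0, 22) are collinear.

42

Direction VW = (8, -16, 8). From the x-coordinate of U, the parameter along the line is τ = (15 − (-13))/8 = 7/2.
Then m = 14 + 7/2·(8) = 42.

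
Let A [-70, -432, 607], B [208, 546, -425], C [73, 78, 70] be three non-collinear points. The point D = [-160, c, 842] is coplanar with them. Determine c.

Coplanarity requires AB · (AC × AD) = 0.
AB = (278, 978, -1032), AC = (143, 510, -537); the triple product is linear in c with coefficient 1710 and constant term 1089270.
Setting it to zero: c = -637.

-637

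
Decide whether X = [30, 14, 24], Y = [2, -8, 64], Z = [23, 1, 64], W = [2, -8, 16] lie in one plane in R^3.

With X as base: XY = (-28, -22, 40), XZ = (-7, -13, 40), XW = (-28, -22, -8).
XZ × XW = (984, -1176, -210).
XY · (XZ × XW) = -10080.
Since -10080 ≠ 0, the four points are not coplanar.

No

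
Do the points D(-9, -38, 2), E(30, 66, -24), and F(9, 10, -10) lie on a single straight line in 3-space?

DE = (39, 104, -26), DF = (18, 48, -12).
DE × DF = (0, 0, 0).
The cross product vanishes, so the three points are collinear.

Yes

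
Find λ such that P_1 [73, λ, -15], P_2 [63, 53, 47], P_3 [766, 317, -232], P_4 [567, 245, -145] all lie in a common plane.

37

The points are coplanar iff P_1P_2 · (P_1P_3 × P_1P_4) = 0.
Expanding, this is linear in λ: (5640)λ + (-208680) = 0.
So λ = 37.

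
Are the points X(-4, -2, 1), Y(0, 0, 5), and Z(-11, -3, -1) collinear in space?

No

XY = (4, 2, 4), XZ = (-7, -1, -2).
Comparing components 3 and 1: (4)(-7) − (4)(-2) = -20 ≠ 0, so XY and XZ are not parallel and the points are not collinear.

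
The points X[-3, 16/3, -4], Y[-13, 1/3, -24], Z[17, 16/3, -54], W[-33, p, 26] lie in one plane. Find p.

1/3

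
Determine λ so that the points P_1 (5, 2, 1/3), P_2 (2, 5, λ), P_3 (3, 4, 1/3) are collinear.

Direction P_1P_3 = (-2, 2, 0). From the x-coordinate of P_2, the parameter along the line is τ = (2 − 5)/(-2) = 3/2.
Then λ = 1/3 + 3/2·(0) = 1/3.

1/3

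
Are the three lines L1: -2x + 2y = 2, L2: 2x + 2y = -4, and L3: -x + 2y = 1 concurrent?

No

The three lines meet at one point iff the augmented coefficient matrix [aᵢ bᵢ cᵢ] has rank < 3, i.e. its determinant vanishes.
Here the determinant is -4.
Nonzero, so no common point exists.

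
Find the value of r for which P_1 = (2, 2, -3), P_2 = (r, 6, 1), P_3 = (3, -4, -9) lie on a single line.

Collinearity requires P_1P_2 × P_1P_3 = 0; each component is linear in r.
The y-component gives (6)r + (-8) = 0, so r = 4/3.
The remaining components then also vanish.

4/3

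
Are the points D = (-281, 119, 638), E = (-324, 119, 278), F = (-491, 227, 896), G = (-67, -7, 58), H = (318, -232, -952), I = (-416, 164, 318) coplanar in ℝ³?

No

The plane through D, E, F has normal n = DE × DF = (38880, 86694, -4644) and equation n·P = -3571566.
Checking the remaining points: n·G = -3481170, n·H = -3328080, n·I = -3433056.
Since n·G = -3481170 ≠ -3571566, G is off the plane and the points are not all coplanar.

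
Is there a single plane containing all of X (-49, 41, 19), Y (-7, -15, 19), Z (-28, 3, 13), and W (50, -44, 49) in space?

The four points are coplanar iff the 3×3 determinant with rows XY, XZ, XW is zero.
Rows: (42, -56, 0), (21, -38, -6), (99, -85, 30).
Expanding along the first row: (42)(-1650) − (-56)(1224) + (0)(1977) = -756.
Nonzero ⇒ not coplanar.

No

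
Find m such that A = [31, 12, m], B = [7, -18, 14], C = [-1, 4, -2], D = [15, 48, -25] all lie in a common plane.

The points are coplanar iff AB · (AC × AD) = 0.
Expanding, this is linear in m: (704)m + (-1408) = 0.
So m = 2.

2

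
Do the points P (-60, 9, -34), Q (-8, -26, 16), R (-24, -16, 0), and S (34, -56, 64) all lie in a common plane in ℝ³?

The four points are coplanar iff the 3×3 determinant with rows PQ, PR, PS is zero.
Rows: (52, -35, 50), (36, -25, 34), (94, -65, 98).
Expanding along the first row: (52)(-240) − (-35)(332) + (50)(10) = -360.
Nonzero ⇒ not coplanar.

No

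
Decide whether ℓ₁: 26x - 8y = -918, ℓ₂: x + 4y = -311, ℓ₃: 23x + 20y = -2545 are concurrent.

Lines aᵢx + bᵢy = cᵢ with pairwise distinct directions are concurrent exactly when det[aᵢ bᵢ cᵢ] = 0.
Here the determinant is 0.
It vanishes, so the lines are concurrent at (-55, -64).

Yes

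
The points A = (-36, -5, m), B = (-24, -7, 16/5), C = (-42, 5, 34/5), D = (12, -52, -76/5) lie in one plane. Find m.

Coplanarity ⇔ det[AB; AC; AD] = 0.
Expanding, this is linear in m: (-378)m + (4536/5) = 0.
So m = 12/5.

12/5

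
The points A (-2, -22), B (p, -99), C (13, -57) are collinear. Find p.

Collinearity: (B − A) must be parallel to (C − A) = (15, -35).
Cross-multiplying the components: (p − (-2))·(-35) = (-77)·(15).
Solving gives p = 31.

31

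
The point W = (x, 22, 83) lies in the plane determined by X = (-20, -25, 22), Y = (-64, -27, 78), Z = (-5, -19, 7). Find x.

-39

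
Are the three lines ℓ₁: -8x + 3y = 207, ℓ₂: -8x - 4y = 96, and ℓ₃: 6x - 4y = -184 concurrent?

No

Intersecting ℓ₁ and ℓ₂: solving the 2×2 system gives (x, y) = (-279/14, 111/7).
Substitute into ℓ₃: (6)(-279/14) + (-4)(111/7) = -183.
But ℓ₃ requires -184 ≠ -183, so the three lines have no common point.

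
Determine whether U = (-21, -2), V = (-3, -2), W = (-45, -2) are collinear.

UV = (18, 0), UW = (-24, 0).
det[UV; UW] = (18)(0) − (0)(-24) = 0.
The determinant is zero, so the points are collinear.

Yes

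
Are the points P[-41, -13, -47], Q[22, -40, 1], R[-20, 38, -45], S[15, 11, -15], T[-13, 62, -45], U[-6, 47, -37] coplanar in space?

The plane through P, Q, R has normal n = PQ × PR = (-2502, 882, 3780) and equation n·X = -86544.
Checking the remaining points: n·S = -84528, n·T = -82890, n·U = -83394.
Since n·S = -84528 ≠ -86544, S is off the plane and the points are not all coplanar.

No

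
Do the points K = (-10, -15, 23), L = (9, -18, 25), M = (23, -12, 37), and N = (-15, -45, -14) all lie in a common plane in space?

No

With K as base: KL = (19, -3, 2), KM = (33, 3, 14), KN = (-5, -30, -37).
KM × KN = (309, 1151, -975).
KL · (KM × KN) = 468.
Since 468 ≠ 0, the four points are not coplanar.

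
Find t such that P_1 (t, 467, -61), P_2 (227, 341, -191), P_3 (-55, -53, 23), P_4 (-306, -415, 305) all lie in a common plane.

336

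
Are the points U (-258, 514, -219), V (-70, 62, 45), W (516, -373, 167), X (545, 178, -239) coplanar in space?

The four points are coplanar iff the 3×3 determinant with rows UV, UW, UX is zero.
Rows: (188, -452, 264), (774, -887, 386), (803, -336, -20).
Expanding along the first row: (188)(147436) − (-452)(-325438) + (264)(452197) = 0.
Zero determinant ⇒ coplanar.

Yes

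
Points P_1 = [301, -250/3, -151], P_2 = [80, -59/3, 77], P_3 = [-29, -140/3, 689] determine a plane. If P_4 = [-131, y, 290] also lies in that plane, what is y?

125/3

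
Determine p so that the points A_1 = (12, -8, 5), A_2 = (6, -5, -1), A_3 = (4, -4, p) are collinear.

-3

Collinearity requires A_1A_2 × A_1A_3 = 0; each component is linear in p.
The x-component gives (3)p + (9) = 0, so p = -3.
The remaining components then also vanish.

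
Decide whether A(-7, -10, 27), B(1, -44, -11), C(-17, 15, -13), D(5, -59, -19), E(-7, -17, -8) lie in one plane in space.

No

The plane through A, B, C has normal n = AB × AC = (2310, 700, -140) and equation n·P = -26950.
Checking the remaining points: n·D = -27090, n·E = -26950.
Since n·D = -27090 ≠ -26950, D is off the plane and the points are not all coplanar.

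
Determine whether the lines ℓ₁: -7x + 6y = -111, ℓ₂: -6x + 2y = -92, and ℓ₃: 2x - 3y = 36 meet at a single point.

No

Intersecting ℓ₁ and ℓ₂: solving the 2×2 system gives (x, y) = (15, -1).
Substitute into ℓ₃: (2)(15) + (-3)(-1) = 33.
But ℓ₃ requires 36 ≠ 33, so the three lines have no common point.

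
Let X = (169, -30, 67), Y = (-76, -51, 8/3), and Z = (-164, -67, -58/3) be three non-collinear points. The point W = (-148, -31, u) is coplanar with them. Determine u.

-59/3

A normal to the plane is n = XY × XZ = (-1702/3, 814/3, 2072).
W lies in the plane iff n · XW = 0.
This gives (2072)u + (122248/3) = 0, so u = -59/3.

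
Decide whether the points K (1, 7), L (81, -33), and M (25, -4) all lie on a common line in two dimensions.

No

KL = (80, -40), KM = (24, -11).
det[KL; KM] = (80)(-11) − (-40)(24) = 80.
The determinant is nonzero, so they are not collinear.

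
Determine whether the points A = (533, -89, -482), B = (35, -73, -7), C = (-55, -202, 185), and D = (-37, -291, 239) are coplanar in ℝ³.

Yes

A normal to the plane through A, B, C is n = AB × AC = (64347, 52866, 65682).
The plane has equation n·P = -2066847. For D: n·D = -2066847.
Equal, so D lies in the plane and all four are coplanar.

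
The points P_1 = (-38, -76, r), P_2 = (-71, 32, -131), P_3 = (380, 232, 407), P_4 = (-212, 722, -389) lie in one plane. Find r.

-77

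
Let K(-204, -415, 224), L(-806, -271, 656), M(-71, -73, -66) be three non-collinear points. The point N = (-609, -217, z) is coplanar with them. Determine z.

The plane through K, L, M has equation −189504x − 117124y − 225036z = 36857212.
Substituting N: (-225036)z + (140823844) = 36857212, so z = 462.

462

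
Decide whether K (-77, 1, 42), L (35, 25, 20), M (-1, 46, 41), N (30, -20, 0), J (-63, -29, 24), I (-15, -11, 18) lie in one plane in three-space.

The plane through K, L, M has normal n = KL × KM = (966, -1560, 3216) and equation n·P = 59130.
Checking the remaining points: n·N = 60180, n·J = 61566, n·I = 60558.
Since n·N = 60180 ≠ 59130, N is off the plane and the points are not all coplanar.

No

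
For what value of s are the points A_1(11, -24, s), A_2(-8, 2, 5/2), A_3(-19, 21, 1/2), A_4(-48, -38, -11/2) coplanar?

6

Coplanarity ⇔ det[A_1A_2; A_1A_3; A_1A_4] = 0.
Expanding, this is linear in s: (-1200)s + (7200) = 0.
So s = 6.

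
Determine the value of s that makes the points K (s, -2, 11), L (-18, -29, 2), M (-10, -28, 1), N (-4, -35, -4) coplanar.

Coplanarity ⇔ det[KL; KM; KN] = 0.
Expanding, this is linear in s: (12)s + (-144) = 0.
So s = 12.

12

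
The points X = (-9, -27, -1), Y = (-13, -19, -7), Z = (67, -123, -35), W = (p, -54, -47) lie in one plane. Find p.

Coplanarity ⇔ det[XY; XZ; XW] = 0.
Expanding, this is linear in p: (-848)p + (18656) = 0.
So p = 22.

22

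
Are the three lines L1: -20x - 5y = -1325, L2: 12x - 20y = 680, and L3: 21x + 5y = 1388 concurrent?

No

Intersecting L1 and L2: solving the 2×2 system gives (x, y) = (65, 5).
Substitute into L3: (21)(65) + (5)(5) = 1390.
But L3 requires 1388 ≠ 1390, so the three lines have no common point.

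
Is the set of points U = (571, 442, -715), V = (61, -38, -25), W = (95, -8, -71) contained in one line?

No

UV = (-510, -480, 690), UW = (-476, -450, 644).
Comparing components 2 and 3: (-480)(644) − (690)(-450) = 1380 ≠ 0, so UV and UW are not parallel and the points are not collinear.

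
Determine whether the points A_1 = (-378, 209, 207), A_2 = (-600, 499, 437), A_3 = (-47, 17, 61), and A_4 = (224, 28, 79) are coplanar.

With A_1 as base: A_1A_2 = (-222, 290, 230), A_1A_3 = (331, -192, -146), A_1A_4 = (602, -181, -128).
A_1A_3 × A_1A_4 = (-1850, -45524, 55673).
A_1A_2 · (A_1A_3 × A_1A_4) = 13530.
Since 13530 ≠ 0, the four points are not coplanar.

No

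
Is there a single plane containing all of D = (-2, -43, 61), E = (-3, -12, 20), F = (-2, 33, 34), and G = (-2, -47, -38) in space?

With D as base: DE = (-1, 31, -41), DF = (0, 76, -27), DG = (0, -4, -99).
DF × DG = (-7632, 0, 0).
DE · (DF × DG) = 7632.
Since 7632 ≠ 0, the four points are not coplanar.

No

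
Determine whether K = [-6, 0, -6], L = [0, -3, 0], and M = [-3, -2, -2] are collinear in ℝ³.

No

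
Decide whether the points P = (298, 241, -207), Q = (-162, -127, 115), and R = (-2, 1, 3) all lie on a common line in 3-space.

PQ = (-460, -368, 322), PR = (-300, -240, 210).
PQ × PR = (0, 0, 0).
The cross product vanishes, so the three points are collinear.

Yes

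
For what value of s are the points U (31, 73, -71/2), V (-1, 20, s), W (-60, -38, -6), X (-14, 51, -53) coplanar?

Normal to plane UWX: n = (5183/2, -2920, -2993); plane equation n·P = -26572.
Requiring n·V = -26572: (-2993)s + (-121983/2) = -26572.
So s = -23/2.

-23/2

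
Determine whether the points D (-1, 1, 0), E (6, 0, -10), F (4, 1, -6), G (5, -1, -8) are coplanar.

No

A normal to the plane through D, E, F is n = DE × DF = (6, -8, 5).
The plane has equation n·P = -14. For G: n·G = -2.
-2 ≠ -14, so G is off the plane.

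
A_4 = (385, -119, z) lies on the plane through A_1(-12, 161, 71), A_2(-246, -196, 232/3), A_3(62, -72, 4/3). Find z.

-113

A normal to the plane is n = A_1A_2 × A_1A_3 = (79040/3, -47500/3, 80940).
A_4 lies in the plane iff n · A_1A_4 = 0.
This gives (80940)z + (9146220) = 0, so z = -113.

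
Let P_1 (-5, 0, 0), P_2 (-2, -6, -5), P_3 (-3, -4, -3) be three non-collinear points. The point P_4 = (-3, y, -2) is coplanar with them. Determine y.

The plane through P_1, P_2, P_3 has equation −2x − 1y = 10.
Substituting P_4: (-1)y + (6) = 10, so y = -4.

-4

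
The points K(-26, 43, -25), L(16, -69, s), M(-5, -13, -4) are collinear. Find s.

17

Collinearity requires KL × KM = 0; each component is linear in s.
The x-component gives (56)s + (-952) = 0, so s = 17.
The remaining components then also vanish.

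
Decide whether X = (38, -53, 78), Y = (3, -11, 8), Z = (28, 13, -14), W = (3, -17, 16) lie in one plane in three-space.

A normal to the plane through X, Y, Z is n = XY × XZ = (756, -2520, -1890).
The plane has equation n·P = 14868. For W: n·W = 14868.
Equal, so W lies in the plane and all four are coplanar.

Yes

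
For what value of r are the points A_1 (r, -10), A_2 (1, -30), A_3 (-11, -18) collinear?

The three points are collinear iff det[A_1A_2; A_1A_3] = 0.
This determinant is linear in r: (-12)r + (-228) = 0, so r = -19.

-19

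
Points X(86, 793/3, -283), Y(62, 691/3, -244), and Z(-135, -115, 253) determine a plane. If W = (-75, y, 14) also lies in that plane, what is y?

Coplanarity requires XY · (XZ × XW) = 0.
XY = (-24, -34, 39), XZ = (-221, -1138/3, 536); the triple product is linear in y with coefficient 4245 and constant term -97635.
Setting it to zero: y = 23.

23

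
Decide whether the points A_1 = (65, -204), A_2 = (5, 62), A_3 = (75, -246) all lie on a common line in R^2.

No

A_1A_2 = (-60, 266), A_1A_3 = (10, -42).
Twice the signed area of △A_1A_2A_3 is (-60)(-42) − (266)(10) = -140.
The area is nonzero, so the three points are not collinear.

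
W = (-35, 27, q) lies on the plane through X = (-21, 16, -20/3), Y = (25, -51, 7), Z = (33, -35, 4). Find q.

-9

The plane through X, Y, Z has equation −(53/3)x + (742/3)y + 1272z = -12455/3.
Substituting W: (1272)q + (21889/3) = -12455/3, so q = -9.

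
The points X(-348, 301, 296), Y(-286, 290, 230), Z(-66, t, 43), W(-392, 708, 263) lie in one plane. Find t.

The points are coplanar iff XY · (XZ × XW) = 0.
Expanding, this is linear in t: (-4950)t + (74250) = 0.
So t = 15.

15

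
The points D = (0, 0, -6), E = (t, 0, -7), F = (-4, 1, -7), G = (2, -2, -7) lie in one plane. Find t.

Normal to plane DFG: n = (-3, -6, 6); plane equation n·P = -36.
Requiring n·E = -36: (-3)t + (-42) = -36.
So t = -2.

-2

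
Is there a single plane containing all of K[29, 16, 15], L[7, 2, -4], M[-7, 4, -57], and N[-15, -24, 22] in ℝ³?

A normal to the plane through K, L, M is n = KL × KM = (780, -900, -240).
The plane has equation n·P = 4620. For N: n·N = 4620.
Equal, so N lies in the plane and all four are coplanar.

Yes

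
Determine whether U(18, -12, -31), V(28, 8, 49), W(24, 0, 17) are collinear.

UV = (10, 20, 80), UW = (6, 12, 48).
UV × UW = (0, 0, 0).
The cross product vanishes, so the three points are collinear.

Yes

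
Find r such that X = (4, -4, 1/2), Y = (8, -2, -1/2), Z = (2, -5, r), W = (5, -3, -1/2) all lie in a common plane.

1

Coplanarity ⇔ det[XY; XZ; XW] = 0.
Expanding, this is linear in r: (-2)r + (2) = 0.
So r = 1.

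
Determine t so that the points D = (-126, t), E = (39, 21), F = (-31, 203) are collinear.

450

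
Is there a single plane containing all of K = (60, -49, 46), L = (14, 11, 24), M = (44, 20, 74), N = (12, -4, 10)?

A normal to the plane through K, L, M is n = KL × KM = (3198, 1640, -2214).
The plane has equation n·P = 9676. For N: n·N = 9676.
Equal, so N lies in the plane and all four are coplanar.

Yes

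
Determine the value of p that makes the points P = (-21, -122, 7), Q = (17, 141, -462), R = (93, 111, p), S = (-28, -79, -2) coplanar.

-820

Normal to plane PQS: n = (17800, 3625, 3475); plane equation n·X = -791725.
Requiring n·R = -791725: (3475)p + (2057775) = -791725.
So p = -820.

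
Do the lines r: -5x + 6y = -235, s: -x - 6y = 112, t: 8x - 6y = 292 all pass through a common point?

The three lines meet at one point iff the augmented coefficient matrix [aᵢ bᵢ cᵢ] has rank < 3, i.e. its determinant vanishes.
Here the determinant is -162.
Nonzero, so no common point exists.

No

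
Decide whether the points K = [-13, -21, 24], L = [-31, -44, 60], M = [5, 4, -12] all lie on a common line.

KL = (-18, -23, 36), KM = (18, 25, -36).
Comparing components 2 and 3: (-23)(-36) − (36)(25) = -72 ≠ 0, so KL and KM are not parallel and the points are not collinear.

No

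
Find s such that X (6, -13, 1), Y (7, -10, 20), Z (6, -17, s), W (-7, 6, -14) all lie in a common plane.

-15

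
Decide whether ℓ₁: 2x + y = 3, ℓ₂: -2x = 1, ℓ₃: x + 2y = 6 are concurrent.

Intersecting ℓ₁ and ℓ₂: solving the 2×2 system gives (x, y) = (-1/2, 4).
Substitute into ℓ₃: (1)(-1/2) + (2)(4) = 15/2.
But ℓ₃ requires 6 ≠ 15/2, so the three lines have no common point.

No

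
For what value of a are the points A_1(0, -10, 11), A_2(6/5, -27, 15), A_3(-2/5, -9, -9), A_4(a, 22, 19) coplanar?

-2

Normal to plane A_1A_2A_3: n = (336, 112/5, -28/5); plane equation n·P = -1428/5.
Requiring n·A_4 = -1428/5: (336)a + (1932/5) = -1428/5.
So a = -2.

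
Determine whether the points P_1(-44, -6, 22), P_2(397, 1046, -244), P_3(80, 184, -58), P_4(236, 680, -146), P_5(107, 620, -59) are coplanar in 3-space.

The plane through P_1, P_2, P_3 has normal n = P_1P_2 × P_1P_3 = (-33620, 2296, -46658) and equation n·P = 439028.
Checking the remaining points: n·P_4 = 439028, n·P_5 = 579002.
Since n·P_5 = 579002 ≠ 439028, P_5 is off the plane and the points are not all coplanar.

No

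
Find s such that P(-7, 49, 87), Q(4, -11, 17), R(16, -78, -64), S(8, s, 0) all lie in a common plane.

-30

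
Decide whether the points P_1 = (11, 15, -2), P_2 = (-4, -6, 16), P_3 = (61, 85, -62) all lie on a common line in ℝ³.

P_1P_2 = (-15, -21, 18), P_1P_3 = (50, 70, -60).
P_1P_2 × P_1P_3 = (0, 0, 0).
The cross product vanishes, so the three points are collinear.

Yes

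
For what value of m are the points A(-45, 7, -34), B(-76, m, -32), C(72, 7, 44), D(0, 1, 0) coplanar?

-27

Normal to plane ACD: n = (468, -468, -702); plane equation n·P = -468.
Requiring n·B = -468: (-468)m + (-13104) = -468.
So m = -27.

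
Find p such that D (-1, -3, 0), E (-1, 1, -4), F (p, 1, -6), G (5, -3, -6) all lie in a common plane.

Coplanarity ⇔ det[DE; DF; DG] = 0.
Expanding, this is linear in p: (24)p + (-24) = 0.
So p = 1.

1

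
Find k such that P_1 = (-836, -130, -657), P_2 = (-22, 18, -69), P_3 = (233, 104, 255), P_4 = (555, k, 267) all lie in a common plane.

100

Normal to plane P_1P_2P_3: n = (-2616, -113796, 32264); plane equation n·P = -4216992.
Requiring n·P_4 = -4216992: (-113796)k + (7162608) = -4216992.
So k = 100.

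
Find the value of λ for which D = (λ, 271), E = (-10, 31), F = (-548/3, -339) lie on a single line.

102

Collinearity: (D − E) must be parallel to (F − E) = (-518/3, -370).
Cross-multiplying the components: (λ − (-10))·(-370) = (240)·(-518/3).
Solving gives λ = 102.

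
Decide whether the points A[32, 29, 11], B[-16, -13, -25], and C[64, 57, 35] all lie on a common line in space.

AB = (-48, -42, -36), AC = (32, 28, 24).
AB × AC = (0, 0, 0).
The cross product vanishes, so the three points are collinear.

Yes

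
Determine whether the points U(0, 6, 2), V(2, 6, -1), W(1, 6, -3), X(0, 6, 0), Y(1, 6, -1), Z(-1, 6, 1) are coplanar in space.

Yes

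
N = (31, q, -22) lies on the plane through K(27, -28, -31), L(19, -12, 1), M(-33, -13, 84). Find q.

-15

The plane through K, L, M has equation 1360x − 1000y + 840z = 38680.
Substituting N: (-1000)q + (23680) = 38680, so q = -15.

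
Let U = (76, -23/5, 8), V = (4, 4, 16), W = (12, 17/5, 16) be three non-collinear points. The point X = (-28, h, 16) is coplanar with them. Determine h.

A normal to the plane is n = UV × UW = (24/5, 64, -128/5).
X lies in the plane iff n · UX = 0.
This gives (64)h + (-2048/5) = 0, so h = 32/5.

32/5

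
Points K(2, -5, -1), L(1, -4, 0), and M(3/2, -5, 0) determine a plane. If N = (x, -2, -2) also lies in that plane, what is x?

1

Coplanarity requires KL · (KM × KN) = 0.
KL = (-1, 1, 1), KM = (-1/2, 0, 1); the triple product is linear in x with coefficient 1 and constant term -1.
Setting it to zero: x = 1.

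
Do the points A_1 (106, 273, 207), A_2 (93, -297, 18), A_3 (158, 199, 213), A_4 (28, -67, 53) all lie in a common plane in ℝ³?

With A_1 as base: A_1A_2 = (-13, -570, -189), A_1A_3 = (52, -74, 6), A_1A_4 = (-78, -340, -154).
A_1A_3 × A_1A_4 = (13436, 7540, -23452).
A_1A_2 · (A_1A_3 × A_1A_4) = -40040.
Since -40040 ≠ 0, the four points are not coplanar.

No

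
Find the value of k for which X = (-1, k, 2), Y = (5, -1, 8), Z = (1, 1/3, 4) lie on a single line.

1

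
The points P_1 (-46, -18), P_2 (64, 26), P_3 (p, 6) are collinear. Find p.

The three points are collinear iff det[P_1P_2; P_1P_3] = 0.
This determinant is linear in p: (-44)p + (616) = 0, so p = 14.

14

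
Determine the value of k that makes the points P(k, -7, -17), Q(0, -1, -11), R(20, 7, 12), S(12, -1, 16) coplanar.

-10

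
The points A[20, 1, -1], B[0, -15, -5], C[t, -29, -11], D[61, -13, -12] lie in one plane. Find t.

2

Coplanarity ⇔ det[AB; AC; AD] = 0.
Expanding, this is linear in t: (-120)t + (240) = 0.
So t = 2.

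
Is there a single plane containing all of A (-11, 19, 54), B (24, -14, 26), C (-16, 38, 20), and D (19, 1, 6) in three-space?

The four points are coplanar iff the 3×3 determinant with rows AB, AC, AD is zero.
Rows: (35, -33, -28), (-5, 19, -34), (30, -18, -48).
Expanding along the first row: (35)(-1524) − (-33)(1260) + (-28)(-480) = 1680.
Nonzero ⇒ not coplanar.

No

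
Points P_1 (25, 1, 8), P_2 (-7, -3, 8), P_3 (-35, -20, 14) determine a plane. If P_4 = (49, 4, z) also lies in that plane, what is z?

8

Coplanarity requires P_1P_2 · (P_1P_3 × P_1P_4) = 0.
P_1P_2 = (-32, -4, 0), P_1P_3 = (-60, -21, 6); the triple product is linear in z with coefficient 432 and constant term -3456.
Setting it to zero: z = 8.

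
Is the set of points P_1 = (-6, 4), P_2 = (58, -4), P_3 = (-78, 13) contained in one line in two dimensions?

P_1P_2 = (64, -8), P_1P_3 = (-72, 9).
Twice the signed area of △P_1P_2P_3 is (64)(9) − (-8)(-72) = 0.
The triangle is degenerate (zero area), so the points are collinear.

Yes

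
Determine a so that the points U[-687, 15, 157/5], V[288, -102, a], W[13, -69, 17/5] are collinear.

-38/5

Collinearity requires UV × UW = 0; each component is linear in a.
The x-component gives (84)a + (3192/5) = 0, so a = -38/5.
The remaining components then also vanish.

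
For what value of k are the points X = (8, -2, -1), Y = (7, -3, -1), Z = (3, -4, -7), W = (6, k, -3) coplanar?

The points are coplanar iff XY · (XZ × XW) = 0.
Expanding, this is linear in k: (-6)k + (-18) = 0.
So k = -3.

-3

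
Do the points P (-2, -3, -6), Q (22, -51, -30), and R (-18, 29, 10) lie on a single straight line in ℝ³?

PQ = (24, -48, -24), PR = (-16, 32, 16).
PQ × PR = (0, 0, 0).
The cross product vanishes, so the three points are collinear.

Yes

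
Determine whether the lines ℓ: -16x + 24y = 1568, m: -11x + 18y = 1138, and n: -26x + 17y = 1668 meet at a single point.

Intersecting ℓ and m: solving the 2×2 system gives (x, y) = (-38, 40).
Substitute into n: (-26)(-38) + (17)(40) = 1668.
This equals 1668, so (-38, 40) lies on all three lines and they are concurrent.

Yes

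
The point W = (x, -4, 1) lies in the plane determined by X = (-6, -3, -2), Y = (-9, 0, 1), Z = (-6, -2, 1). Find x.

-3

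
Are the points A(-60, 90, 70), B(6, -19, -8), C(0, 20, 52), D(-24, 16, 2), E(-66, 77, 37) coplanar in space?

No

The plane through A, B, C has normal n = AB × AC = (-3498, -3492, 1920) and equation n·P = 30000.
Checking the remaining points: n·D = 31920, n·E = 33024.
Since n·D = 31920 ≠ 30000, D is off the plane and the points are not all coplanar.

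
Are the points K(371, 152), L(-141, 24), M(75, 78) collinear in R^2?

KL = (-512, -128), KM = (-296, -74).
Twice the signed area of △KLM is (-512)(-74) − (-128)(-296) = 0.
The triangle is degenerate (zero area), so the points are collinear.

Yes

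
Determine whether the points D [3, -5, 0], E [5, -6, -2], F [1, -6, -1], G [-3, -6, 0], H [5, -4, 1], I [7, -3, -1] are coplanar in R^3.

No

The plane through D, E, F has normal n = DE × DF = (-1, 6, -4) and equation n·P = -33.
Checking the remaining points: n·G = -33, n·H = -33, n·I = -21.
Since n·I = -21 ≠ -33, I is off the plane and the points are not all coplanar.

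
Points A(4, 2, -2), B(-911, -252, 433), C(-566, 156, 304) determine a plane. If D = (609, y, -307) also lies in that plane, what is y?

Coplanarity requires AB · (AC × AD) = 0.
AB = (-915, -254, 435), AC = (-570, 154, 306); the triple product is linear in y with coefficient 32040 and constant term -480600.
Setting it to zero: y = 15.

15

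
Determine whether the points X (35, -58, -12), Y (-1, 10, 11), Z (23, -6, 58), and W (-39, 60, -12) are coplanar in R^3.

No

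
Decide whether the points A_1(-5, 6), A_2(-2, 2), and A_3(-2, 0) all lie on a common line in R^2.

A_1A_2 = (3, -4), A_1A_3 = (3, -6).
det[A_1A_2; A_1A_3] = (3)(-6) − (-4)(3) = -6.
The determinant is nonzero, so they are not collinear.

No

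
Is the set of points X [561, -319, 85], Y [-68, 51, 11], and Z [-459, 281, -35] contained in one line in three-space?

XY = (-629, 370, -74), XZ = (-1020, 600, -120).
Each component of XZ is 60/37 times the corresponding component of XY, so XZ = 60/37·XY and the points are collinear.

Yes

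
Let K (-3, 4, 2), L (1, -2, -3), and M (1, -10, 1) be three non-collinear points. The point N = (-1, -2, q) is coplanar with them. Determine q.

Coplanarity requires KL · (KM × KN) = 0.
KL = (4, -6, -5), KM = (4, -14, -1); the triple product is linear in q with coefficient -32 and constant term 32.
Setting it to zero: q = 1.

1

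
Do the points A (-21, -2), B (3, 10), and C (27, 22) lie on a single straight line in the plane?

AB = (24, 12), AC = (48, 24).
Checking proportionality: AC = 2·AB, so the vectors are parallel and the points are collinear.

Yes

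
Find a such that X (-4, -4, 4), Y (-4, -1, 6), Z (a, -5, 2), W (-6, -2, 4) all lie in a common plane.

-6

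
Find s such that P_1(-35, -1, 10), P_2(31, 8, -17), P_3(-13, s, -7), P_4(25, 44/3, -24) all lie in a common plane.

The points are coplanar iff P_1P_2 · (P_1P_3 × P_1P_4) = 0.
Expanding, this is linear in s: (-624)s + (5200) = 0.
So s = 25/3.

25/3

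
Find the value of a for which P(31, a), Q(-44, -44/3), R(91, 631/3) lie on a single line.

Collinearity: (P − Q) must be parallel to (R − Q) = (135, 225).
Cross-multiplying the components: (a − (-44/3))·(135) = (75)·(225).
Solving gives a = 331/3.

331/3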